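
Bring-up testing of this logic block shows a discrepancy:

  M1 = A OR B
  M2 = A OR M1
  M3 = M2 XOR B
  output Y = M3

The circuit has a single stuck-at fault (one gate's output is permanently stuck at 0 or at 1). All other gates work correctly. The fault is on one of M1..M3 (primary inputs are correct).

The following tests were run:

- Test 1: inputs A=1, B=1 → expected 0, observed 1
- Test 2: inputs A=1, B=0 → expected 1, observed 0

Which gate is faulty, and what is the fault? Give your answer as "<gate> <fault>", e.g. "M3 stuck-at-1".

Fault-free values for test 1 (A=1, B=1): M1=1, M2=1, M3=0, giving Y=0. Observed 1.
Test 1: faults giving observed 1 are {M2 stuck-at-0, M3 stuck-at-1}.
Test 2 (A=1, B=0): fault-free M1=1, M2=1, M3=1 → 1; observed 0. Eliminates M3 stuck-at-1.
Only M2 stuck-at-0 is consistent with every test.

M2 stuck-at-0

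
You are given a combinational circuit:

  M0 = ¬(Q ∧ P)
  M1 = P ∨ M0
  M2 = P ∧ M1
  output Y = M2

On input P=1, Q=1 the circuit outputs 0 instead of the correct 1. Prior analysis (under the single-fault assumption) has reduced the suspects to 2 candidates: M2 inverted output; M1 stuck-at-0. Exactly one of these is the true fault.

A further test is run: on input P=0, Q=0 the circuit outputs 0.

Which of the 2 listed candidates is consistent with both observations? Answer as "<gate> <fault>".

Evaluate each candidate on input P=0, Q=0:
  M2 inverted output: M0=1, M1=1, M2=1 [inverted output] → 1 — eliminated
  M1 stuck-at-0: M0=1, M1=0 [stuck-at-0], M2=0 → 0 — matches
Only M1 stuck-at-0 reproduces the observed 0.

M1 stuck-at-0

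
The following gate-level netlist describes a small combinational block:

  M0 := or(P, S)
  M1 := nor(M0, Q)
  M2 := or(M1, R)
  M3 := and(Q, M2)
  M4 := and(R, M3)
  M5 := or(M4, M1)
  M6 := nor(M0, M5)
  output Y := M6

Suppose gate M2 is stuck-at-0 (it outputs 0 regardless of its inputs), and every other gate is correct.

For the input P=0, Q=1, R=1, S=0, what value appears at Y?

1

Propagate with M2 forced: M0=0, M1=0, M2=0 [stuck-at-0], M3=0, M4=0, M5=0, M6=1.
So Y = 1. (Without the fault it would be 0.)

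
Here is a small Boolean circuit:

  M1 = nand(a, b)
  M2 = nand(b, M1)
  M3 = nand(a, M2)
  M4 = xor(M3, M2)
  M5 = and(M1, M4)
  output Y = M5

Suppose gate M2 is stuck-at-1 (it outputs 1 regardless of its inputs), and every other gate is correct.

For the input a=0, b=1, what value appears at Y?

0

Propagate with M2 forced: M1=1, M2=1 [stuck-at-1], M3=1, M4=0, M5=0.
So Y = 0. (Without the fault it would be 1.)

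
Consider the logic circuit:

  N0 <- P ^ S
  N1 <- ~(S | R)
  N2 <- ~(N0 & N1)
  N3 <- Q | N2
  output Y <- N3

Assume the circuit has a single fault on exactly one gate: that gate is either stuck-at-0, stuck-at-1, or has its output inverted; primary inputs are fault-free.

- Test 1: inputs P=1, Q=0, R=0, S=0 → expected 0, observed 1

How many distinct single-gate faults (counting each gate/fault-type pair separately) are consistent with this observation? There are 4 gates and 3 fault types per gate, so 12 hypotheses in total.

Fault-free: N0=1, N1=1, N2=0, N3=0 → 0. Observed 1.
  N0 stuck-at-0: output 1 ✓
  N0 stuck-at-1: output 0 ✗
  N0 inverted output: output 1 ✓
  N1 stuck-at-0: output 1 ✓
  N1 stuck-at-1: output 0 ✗
  N1 inverted output: output 1 ✓
  N2 stuck-at-0: output 0 ✗
  N2 stuck-at-1: output 1 ✓
  N2 inverted output: output 1 ✓
  N3 stuck-at-0: output 0 ✗
  N3 stuck-at-1: output 1 ✓
  N3 inverted output: output 1 ✓
Consistent faults: {N0 stuck-at-0, N0 inverted output, N1 stuck-at-0, N1 inverted output, N2 stuck-at-1, N2 inverted output, N3 stuck-at-1, N3 inverted output} — 8 in all.

8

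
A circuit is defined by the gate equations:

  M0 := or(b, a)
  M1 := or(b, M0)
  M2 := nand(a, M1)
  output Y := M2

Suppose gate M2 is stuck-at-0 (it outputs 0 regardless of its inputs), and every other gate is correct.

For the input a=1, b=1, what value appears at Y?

0

Propagate with M2 forced: M0=1, M1=1, M2=0 [stuck-at-0].
So Y = 0. (Same as the fault-free value — the fault is masked on this input.)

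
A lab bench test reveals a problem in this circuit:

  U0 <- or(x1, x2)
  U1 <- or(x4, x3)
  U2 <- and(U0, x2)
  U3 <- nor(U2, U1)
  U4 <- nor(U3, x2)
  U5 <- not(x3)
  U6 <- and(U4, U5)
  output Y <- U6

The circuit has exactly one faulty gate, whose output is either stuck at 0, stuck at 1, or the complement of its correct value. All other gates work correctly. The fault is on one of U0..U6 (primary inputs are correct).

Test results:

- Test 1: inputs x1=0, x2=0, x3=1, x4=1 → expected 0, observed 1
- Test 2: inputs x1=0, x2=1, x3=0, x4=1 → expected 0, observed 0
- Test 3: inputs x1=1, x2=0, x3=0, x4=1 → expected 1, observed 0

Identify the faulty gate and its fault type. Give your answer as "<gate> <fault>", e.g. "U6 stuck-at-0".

Fault-free values for test 1 (x1=0, x2=0, x3=1, x4=1): U0=0, U1=1, U2=0, U3=0, U4=1, U5=0, U6=0, giving Y=0. Observed 1.
Test 1: faults giving observed 1 are {U5 stuck-at-1, U5 inverted output, U6 stuck-at-1, U6 inverted output}.
Test 2 (x1=0, x2=1, x3=0, x4=1): fault-free U0=1, U1=1, U2=1, U3=0, U4=0, U5=1, U6=0 → 0; observed 0. Eliminates U6 stuck-at-1, U6 inverted output.
Test 3 (x1=1, x2=0, x3=0, x4=1): fault-free U0=1, U1=1, U2=0, U3=0, U4=1, U5=1, U6=1 → 1; observed 0. Eliminates U5 stuck-at-1.
Only U5 inverted output is consistent with every test.

U5 inverted output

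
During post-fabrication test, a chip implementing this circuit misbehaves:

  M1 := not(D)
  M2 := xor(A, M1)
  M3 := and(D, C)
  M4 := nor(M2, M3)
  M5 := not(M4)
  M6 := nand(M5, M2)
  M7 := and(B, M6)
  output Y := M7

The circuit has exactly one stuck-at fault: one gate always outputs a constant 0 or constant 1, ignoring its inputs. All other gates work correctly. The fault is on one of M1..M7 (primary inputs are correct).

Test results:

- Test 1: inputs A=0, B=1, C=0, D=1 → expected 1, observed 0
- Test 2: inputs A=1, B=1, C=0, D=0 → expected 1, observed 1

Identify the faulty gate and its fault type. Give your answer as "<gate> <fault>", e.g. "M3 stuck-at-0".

M1 stuck-at-1

Fault-free values for test 1 (A=0, B=1, C=0, D=1): M1=0, M2=0, M3=0, M4=1, M5=0, M6=1, M7=1, giving Y=1. Observed 0.
Test 1: faults giving observed 0 are {M1 stuck-at-1, M2 stuck-at-1, M6 stuck-at-0, M7 stuck-at-0}.
Test 2 (A=1, B=1, C=0, D=0): fault-free M1=1, M2=0, M3=0, M4=1, M5=0, M6=1, M7=1 → 1; observed 1. Eliminates M2 stuck-at-1, M6 stuck-at-0, M7 stuck-at-0.
Only M1 stuck-at-1 is consistent with every test.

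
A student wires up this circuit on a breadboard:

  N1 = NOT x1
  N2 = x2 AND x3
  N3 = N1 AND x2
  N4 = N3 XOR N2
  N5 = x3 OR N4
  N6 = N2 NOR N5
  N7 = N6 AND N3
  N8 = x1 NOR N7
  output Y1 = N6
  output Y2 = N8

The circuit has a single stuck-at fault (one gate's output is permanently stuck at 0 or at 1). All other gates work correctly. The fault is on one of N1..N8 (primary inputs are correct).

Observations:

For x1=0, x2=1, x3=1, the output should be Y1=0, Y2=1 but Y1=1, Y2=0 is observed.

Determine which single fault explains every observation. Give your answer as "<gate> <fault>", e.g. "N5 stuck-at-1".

Fault-free values for test 1 (x1=0, x2=1, x3=1): N1=1, N2=1, N3=1, N4=0, N5=1, N6=0, N7=0, N8=1, giving Y1=0, Y2=1. Observed Y1=1, Y2=0.
Test 1: faults giving observed Y1=1, Y2=0 are {N6 stuck-at-1}.
Only N6 stuck-at-1 is consistent with every test.

N6 stuck-at-1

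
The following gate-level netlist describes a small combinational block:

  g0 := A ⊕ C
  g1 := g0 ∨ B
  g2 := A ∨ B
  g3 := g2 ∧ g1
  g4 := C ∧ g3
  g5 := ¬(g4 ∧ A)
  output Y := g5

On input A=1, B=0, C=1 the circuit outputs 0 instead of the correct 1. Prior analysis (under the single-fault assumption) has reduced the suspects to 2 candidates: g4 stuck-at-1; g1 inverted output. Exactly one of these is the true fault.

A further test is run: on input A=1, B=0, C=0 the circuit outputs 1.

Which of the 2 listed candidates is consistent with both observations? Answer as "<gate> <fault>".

g1 inverted output

Evaluate each candidate on input A=1, B=0, C=0:
  g4 stuck-at-1: g0=1, g1=1, g2=1, g3=1, g4=1 [stuck-at-1], g5=0 → 0 — eliminated
  g1 inverted output: g0=1, g1=0 [inverted output], g2=1, g3=0, g4=0, g5=1 → 1 — matches
Only g1 inverted output reproduces the observed 1.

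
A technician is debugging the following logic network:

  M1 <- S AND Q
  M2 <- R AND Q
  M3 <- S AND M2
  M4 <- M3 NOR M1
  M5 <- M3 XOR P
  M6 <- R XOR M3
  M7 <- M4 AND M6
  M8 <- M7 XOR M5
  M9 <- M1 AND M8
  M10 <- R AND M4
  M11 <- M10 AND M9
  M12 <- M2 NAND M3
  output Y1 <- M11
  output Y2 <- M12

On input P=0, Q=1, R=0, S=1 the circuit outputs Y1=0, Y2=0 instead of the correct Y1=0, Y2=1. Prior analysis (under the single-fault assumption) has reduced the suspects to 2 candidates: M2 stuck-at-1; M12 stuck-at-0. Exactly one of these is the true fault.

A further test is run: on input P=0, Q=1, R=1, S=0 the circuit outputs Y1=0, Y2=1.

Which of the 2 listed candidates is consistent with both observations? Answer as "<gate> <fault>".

Evaluate each candidate on input P=0, Q=1, R=1, S=0:
  M2 stuck-at-1: M1=0, M2=1 [stuck-at-1], M3=0, M4=1, M5=0, M6=1, M7=1, M8=1, M9=0, M10=1, M11=0, M12=1 → Y1=0, Y2=1 — matches
  M12 stuck-at-0: M1=0, M2=1, M3=0, M4=1, M5=0, M6=1, M7=1, M8=1, M9=0, M10=1, M11=0, M12=0 [stuck-at-0] → Y1=0, Y2=0 — eliminated
Only M2 stuck-at-1 reproduces the observed Y1=0, Y2=1.

M2 stuck-at-1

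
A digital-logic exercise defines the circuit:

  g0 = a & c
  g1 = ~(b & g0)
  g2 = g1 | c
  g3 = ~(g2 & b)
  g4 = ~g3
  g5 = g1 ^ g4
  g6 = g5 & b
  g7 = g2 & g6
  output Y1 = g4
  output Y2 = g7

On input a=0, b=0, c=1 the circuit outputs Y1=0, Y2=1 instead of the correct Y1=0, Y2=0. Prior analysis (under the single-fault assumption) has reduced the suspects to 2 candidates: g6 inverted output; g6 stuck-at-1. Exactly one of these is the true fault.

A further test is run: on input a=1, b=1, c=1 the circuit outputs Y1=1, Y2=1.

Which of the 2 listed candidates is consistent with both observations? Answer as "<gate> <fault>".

g6 stuck-at-1

Evaluate each candidate on input a=1, b=1, c=1:
  g6 inverted output: g0=1, g1=0, g2=1, g3=0, g4=1, g5=1, g6=0 [inverted output], g7=0 → Y1=1, Y2=0 — eliminated
  g6 stuck-at-1: g0=1, g1=0, g2=1, g3=0, g4=1, g5=1, g6=1 [stuck-at-1], g7=1 → Y1=1, Y2=1 — matches
Only g6 stuck-at-1 reproduces the observed Y1=1, Y2=1.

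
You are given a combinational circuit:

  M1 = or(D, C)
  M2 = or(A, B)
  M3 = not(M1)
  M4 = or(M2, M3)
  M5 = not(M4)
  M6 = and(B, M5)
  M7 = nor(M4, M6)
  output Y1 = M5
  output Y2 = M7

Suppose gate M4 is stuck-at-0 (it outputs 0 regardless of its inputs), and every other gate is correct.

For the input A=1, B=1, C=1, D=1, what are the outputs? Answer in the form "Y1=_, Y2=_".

Y1=1, Y2=0

Propagate with M4 forced: M1=1, M2=1, M3=0, M4=0 [stuck-at-0], M5=1, M6=1, M7=0.
So the outputs are Y1=1, Y2=0. (Without the fault they would be Y1=0, Y2=0.)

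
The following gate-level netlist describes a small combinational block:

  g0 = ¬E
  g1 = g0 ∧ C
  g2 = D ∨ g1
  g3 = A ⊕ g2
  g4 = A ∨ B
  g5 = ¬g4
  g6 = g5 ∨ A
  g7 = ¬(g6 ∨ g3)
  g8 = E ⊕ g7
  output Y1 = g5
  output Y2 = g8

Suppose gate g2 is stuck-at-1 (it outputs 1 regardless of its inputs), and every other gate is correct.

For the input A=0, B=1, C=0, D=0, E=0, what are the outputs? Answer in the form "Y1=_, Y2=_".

Y1=0, Y2=0

Propagate with g2 forced: g0=1, g1=0, g2=1 [stuck-at-1], g3=1, g4=1, g5=0, g6=0, g7=0, g8=0.
So the outputs are Y1=0, Y2=0. (Without the fault they would be Y1=0, Y2=1.)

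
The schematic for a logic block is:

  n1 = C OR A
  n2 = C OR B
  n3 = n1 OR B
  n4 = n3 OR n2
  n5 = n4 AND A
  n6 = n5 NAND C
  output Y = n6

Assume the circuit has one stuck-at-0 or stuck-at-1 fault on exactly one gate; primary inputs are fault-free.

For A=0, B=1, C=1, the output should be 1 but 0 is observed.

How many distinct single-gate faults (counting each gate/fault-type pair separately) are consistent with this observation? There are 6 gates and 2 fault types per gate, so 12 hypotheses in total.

2

Fault-free: n1=1, n2=1, n3=1, n4=1, n5=0, n6=1 → 1. Observed 0.
  n1 stuck-at-0: output 1 ✗
  n1 stuck-at-1: output 1 ✗
  n2 stuck-at-0: output 1 ✗
  n2 stuck-at-1: output 1 ✗
  n3 stuck-at-0: output 1 ✗
  n3 stuck-at-1: output 1 ✗
  n4 stuck-at-0: output 1 ✗
  n4 stuck-at-1: output 1 ✗
  n5 stuck-at-0: output 1 ✗
  n5 stuck-at-1: output 0 ✓
  n6 stuck-at-0: output 0 ✓
  n6 stuck-at-1: output 1 ✗
Consistent faults: {n5 stuck-at-1, n6 stuck-at-0} — 2 in all.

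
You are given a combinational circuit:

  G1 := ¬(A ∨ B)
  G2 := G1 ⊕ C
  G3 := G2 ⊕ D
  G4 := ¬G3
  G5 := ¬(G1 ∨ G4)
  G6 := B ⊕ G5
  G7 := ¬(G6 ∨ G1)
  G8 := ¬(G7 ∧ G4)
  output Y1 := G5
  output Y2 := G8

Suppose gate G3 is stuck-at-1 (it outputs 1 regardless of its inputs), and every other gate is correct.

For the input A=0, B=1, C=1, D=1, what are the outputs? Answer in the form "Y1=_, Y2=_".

Y1=1, Y2=1

Propagate with G3 forced: G1=0, G2=1, G3=1 [stuck-at-1], G4=0, G5=1, G6=0, G7=1, G8=1.
So the outputs are Y1=1, Y2=1. (Without the fault they would be Y1=0, Y2=1.)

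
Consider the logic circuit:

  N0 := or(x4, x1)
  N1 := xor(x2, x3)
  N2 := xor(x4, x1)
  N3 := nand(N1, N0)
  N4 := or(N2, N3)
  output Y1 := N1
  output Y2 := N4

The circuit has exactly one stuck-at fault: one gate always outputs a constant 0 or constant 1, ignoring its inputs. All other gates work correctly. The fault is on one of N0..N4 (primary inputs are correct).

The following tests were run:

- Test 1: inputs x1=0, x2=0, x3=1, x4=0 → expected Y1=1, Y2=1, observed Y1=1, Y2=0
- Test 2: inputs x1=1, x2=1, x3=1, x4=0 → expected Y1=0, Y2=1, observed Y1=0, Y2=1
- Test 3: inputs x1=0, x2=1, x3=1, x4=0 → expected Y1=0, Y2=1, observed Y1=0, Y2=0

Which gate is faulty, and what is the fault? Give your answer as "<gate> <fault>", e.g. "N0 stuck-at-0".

N3 stuck-at-0

Fault-free values for test 1 (x1=0, x2=0, x3=1, x4=0): N0=0, N1=1, N2=0, N3=1, N4=1, giving Y1=1, Y2=1. Observed Y1=1, Y2=0.
Test 1: faults giving observed Y1=1, Y2=0 are {N0 stuck-at-1, N3 stuck-at-0, N4 stuck-at-0}.
Test 2 (x1=1, x2=1, x3=1, x4=0): fault-free N0=1, N1=0, N2=1, N3=1, N4=1 → Y1=0, Y2=1; observed Y1=0, Y2=1. Eliminates N4 stuck-at-0.
Test 3 (x1=0, x2=1, x3=1, x4=0): fault-free N0=0, N1=0, N2=0, N3=1, N4=1 → Y1=0, Y2=1; observed Y1=0, Y2=0. Eliminates N0 stuck-at-1.
Only N3 stuck-at-0 is consistent with every test.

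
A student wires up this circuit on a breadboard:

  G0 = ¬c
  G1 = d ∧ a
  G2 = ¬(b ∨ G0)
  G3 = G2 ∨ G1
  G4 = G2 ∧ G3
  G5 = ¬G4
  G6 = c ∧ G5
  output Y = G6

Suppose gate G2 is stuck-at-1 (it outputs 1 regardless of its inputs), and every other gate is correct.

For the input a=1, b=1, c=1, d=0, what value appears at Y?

Propagate with G2 forced: G0=0, G1=0, G2=1 [stuck-at-1], G3=1, G4=1, G5=0, G6=0.
So Y = 0. (Without the fault it would be 1.)

0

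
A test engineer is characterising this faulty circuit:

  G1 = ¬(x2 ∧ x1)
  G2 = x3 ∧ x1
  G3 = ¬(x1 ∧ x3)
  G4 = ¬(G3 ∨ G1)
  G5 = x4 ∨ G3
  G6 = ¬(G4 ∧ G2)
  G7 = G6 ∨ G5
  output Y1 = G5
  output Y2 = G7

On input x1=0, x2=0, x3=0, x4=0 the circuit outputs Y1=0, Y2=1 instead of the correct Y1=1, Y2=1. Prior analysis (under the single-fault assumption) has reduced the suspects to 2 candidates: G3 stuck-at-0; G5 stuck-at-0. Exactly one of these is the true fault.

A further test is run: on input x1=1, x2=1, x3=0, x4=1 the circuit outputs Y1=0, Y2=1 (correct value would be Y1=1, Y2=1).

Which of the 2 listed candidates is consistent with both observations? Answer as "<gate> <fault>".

G5 stuck-at-0

Evaluate each candidate on input x1=1, x2=1, x3=0, x4=1:
  G3 stuck-at-0: G1=0, G2=0, G3=0 [stuck-at-0], G4=1, G5=1, G6=1, G7=1 → Y1=1, Y2=1 — eliminated
  G5 stuck-at-0: G1=0, G2=0, G3=1, G4=0, G5=0 [stuck-at-0], G6=1, G7=1 → Y1=0, Y2=1 — matches
Only G5 stuck-at-0 reproduces the observed Y1=0, Y2=1.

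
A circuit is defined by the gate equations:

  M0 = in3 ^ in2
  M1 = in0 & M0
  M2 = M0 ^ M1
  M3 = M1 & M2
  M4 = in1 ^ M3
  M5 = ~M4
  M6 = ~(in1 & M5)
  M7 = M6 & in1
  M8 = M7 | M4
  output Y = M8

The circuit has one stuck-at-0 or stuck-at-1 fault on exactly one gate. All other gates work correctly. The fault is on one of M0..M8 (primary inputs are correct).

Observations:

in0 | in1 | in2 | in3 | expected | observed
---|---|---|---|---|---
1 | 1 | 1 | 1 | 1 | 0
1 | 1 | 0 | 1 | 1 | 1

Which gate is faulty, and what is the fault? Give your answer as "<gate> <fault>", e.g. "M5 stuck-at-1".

M1 stuck-at-1

Fault-free values for test 1 (in0=1, in1=1, in2=1, in3=1): M0=0, M1=0, M2=0, M3=0, M4=1, M5=0, M6=1, M7=1, M8=1, giving Y=1. Observed 0.
Test 1: faults giving observed 0 are {M1 stuck-at-1, M3 stuck-at-1, M4 stuck-at-0, M8 stuck-at-0}.
Test 2 (in0=1, in1=1, in2=0, in3=1): fault-free M0=1, M1=1, M2=0, M3=0, M4=1, M5=0, M6=1, M7=1, M8=1 → 1; observed 1. Eliminates M3 stuck-at-1, M4 stuck-at-0, M8 stuck-at-0.
Only M1 stuck-at-1 is consistent with every test.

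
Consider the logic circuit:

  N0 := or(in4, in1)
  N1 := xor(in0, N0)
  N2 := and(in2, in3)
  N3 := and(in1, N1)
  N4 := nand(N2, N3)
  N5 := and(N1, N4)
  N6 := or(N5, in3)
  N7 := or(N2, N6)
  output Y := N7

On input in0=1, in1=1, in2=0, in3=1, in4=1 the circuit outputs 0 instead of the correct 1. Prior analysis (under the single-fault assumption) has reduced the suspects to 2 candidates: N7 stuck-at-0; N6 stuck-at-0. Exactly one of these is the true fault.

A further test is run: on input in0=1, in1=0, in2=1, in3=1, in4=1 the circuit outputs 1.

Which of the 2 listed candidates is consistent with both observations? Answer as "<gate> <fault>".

Evaluate each candidate on input in0=1, in1=0, in2=1, in3=1, in4=1:
  N7 stuck-at-0: N0=1, N1=0, N2=1, N3=0, N4=1, N5=0, N6=1, N7=0 [stuck-at-0] → 0 — eliminated
  N6 stuck-at-0: N0=1, N1=0, N2=1, N3=0, N4=1, N5=0, N6=0 [stuck-at-0], N7=1 → 1 — matches
Only N6 stuck-at-0 reproduces the observed 1.

N6 stuck-at-0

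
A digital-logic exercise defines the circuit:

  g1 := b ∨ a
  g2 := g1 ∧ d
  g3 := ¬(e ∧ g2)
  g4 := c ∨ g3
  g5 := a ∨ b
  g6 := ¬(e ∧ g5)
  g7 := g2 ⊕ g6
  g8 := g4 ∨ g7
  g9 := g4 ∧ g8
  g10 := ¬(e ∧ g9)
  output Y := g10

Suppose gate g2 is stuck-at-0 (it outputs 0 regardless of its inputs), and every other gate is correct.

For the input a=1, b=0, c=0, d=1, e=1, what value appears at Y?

0

Propagate with g2 forced: g1=1, g2=0 [stuck-at-0], g3=1, g4=1, g5=1, g6=0, g7=0, g8=1, g9=1, g10=0.
So Y = 0. (Without the fault it would be 1.)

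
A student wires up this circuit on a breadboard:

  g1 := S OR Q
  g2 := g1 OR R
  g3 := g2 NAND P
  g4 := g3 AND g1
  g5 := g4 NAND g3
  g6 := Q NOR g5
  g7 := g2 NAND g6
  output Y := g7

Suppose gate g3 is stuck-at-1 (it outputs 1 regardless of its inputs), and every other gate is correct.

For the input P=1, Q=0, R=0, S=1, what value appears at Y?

Propagate with g3 forced: g1=1, g2=1, g3=1 [stuck-at-1], g4=1, g5=0, g6=1, g7=0.
So Y = 0. (Without the fault it would be 1.)

0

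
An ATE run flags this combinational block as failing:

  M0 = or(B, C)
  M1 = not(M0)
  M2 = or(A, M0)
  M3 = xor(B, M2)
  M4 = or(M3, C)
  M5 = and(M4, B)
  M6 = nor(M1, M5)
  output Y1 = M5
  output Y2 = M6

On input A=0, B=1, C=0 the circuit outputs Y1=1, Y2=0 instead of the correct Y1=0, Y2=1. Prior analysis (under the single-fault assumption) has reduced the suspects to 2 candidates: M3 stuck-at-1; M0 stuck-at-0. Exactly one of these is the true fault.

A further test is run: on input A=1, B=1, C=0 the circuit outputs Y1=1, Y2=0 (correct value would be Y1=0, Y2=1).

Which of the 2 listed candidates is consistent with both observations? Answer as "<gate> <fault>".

M3 stuck-at-1

Evaluate each candidate on input A=1, B=1, C=0:
  M3 stuck-at-1: M0=1, M1=0, M2=1, M3=1 [stuck-at-1], M4=1, M5=1, M6=0 → Y1=1, Y2=0 — matches
  M0 stuck-at-0: M0=0 [stuck-at-0], M1=1, M2=1, M3=0, M4=0, M5=0, M6=0 → Y1=0, Y2=0 — eliminated
Only M3 stuck-at-1 reproduces the observed Y1=1, Y2=0.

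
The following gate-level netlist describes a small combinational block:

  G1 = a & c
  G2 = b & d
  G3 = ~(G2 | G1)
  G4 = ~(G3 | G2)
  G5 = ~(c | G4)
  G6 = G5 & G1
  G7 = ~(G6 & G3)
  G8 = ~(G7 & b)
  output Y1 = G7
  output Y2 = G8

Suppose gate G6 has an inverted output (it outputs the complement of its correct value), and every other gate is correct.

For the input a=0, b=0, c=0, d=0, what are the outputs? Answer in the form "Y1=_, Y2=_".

Y1=0, Y2=1

Propagate with G6 forced: G1=0, G2=0, G3=1, G4=0, G5=1, G6=1 [inverted output], G7=0, G8=1.
So the outputs are Y1=0, Y2=1. (Without the fault they would be Y1=1, Y2=1.)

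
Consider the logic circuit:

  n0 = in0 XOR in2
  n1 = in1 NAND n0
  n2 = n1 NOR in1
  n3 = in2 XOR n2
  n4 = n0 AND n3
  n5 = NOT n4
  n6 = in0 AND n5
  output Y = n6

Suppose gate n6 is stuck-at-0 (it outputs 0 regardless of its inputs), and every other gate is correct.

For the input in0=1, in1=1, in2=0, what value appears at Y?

Propagate with n6 forced: n0=1, n1=0, n2=0, n3=0, n4=0, n5=1, n6=0 [stuck-at-0].
So Y = 0. (Without the fault it would be 1.)

0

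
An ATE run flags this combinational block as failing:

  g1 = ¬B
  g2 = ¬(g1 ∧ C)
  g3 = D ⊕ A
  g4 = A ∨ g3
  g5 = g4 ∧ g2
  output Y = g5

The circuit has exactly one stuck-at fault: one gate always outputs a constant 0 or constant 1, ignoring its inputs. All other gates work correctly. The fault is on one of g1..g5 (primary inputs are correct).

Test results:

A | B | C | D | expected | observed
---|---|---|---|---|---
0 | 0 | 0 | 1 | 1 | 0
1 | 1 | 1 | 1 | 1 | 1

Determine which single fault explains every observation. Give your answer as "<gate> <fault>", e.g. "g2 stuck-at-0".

g3 stuck-at-0

Fault-free values for test 1 (A=0, B=0, C=0, D=1): g1=1, g2=1, g3=1, g4=1, g5=1, giving Y=1. Observed 0.
Test 1: faults giving observed 0 are {g2 stuck-at-0, g3 stuck-at-0, g4 stuck-at-0, g5 stuck-at-0}.
Test 2 (A=1, B=1, C=1, D=1): fault-free g1=0, g2=1, g3=0, g4=1, g5=1 → 1; observed 1. Eliminates g2 stuck-at-0, g4 stuck-at-0, g5 stuck-at-0.
Only g3 stuck-at-0 is consistent with every test.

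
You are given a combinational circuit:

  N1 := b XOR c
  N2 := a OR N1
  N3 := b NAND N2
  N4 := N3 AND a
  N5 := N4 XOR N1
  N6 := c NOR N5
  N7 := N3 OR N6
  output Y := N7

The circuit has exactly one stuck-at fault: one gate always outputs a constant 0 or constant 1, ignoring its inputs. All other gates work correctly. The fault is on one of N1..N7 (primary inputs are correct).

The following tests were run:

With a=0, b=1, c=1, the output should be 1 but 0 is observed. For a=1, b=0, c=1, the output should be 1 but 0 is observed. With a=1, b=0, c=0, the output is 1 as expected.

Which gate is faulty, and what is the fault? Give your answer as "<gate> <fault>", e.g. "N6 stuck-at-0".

Fault-free values for test 1 (a=0, b=1, c=1): N1=0, N2=0, N3=1, N4=0, N5=0, N6=0, N7=1, giving Y=1. Observed 0.
Test 1: faults giving observed 0 are {N1 stuck-at-1, N2 stuck-at-1, N3 stuck-at-0, N7 stuck-at-0}.
Test 2 (a=1, b=0, c=1): fault-free N1=1, N2=1, N3=1, N4=1, N5=0, N6=0, N7=1 → 1; observed 0. Eliminates N1 stuck-at-1, N2 stuck-at-1.
Test 3 (a=1, b=0, c=0): fault-free N1=0, N2=1, N3=1, N4=1, N5=1, N6=0, N7=1 → 1; observed 1. Eliminates N7 stuck-at-0.
Only N3 stuck-at-0 is consistent with every test.

N3 stuck-at-0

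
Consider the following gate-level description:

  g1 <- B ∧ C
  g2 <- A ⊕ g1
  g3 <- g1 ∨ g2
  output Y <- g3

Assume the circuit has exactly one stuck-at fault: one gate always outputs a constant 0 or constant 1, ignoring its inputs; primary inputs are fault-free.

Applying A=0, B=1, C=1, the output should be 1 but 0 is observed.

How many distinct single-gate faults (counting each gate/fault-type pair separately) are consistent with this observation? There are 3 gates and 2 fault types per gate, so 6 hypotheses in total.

Fault-free: g1=1, g2=1, g3=1 → 1. Observed 0.
  g1 stuck-at-0: output 0 ✓
  g1 stuck-at-1: output 1 ✗
  g2 stuck-at-0: output 1 ✗
  g2 stuck-at-1: output 1 ✗
  g3 stuck-at-0: output 0 ✓
  g3 stuck-at-1: output 1 ✗
Consistent faults: {g1 stuck-at-0, g3 stuck-at-0} — 2 in all.

2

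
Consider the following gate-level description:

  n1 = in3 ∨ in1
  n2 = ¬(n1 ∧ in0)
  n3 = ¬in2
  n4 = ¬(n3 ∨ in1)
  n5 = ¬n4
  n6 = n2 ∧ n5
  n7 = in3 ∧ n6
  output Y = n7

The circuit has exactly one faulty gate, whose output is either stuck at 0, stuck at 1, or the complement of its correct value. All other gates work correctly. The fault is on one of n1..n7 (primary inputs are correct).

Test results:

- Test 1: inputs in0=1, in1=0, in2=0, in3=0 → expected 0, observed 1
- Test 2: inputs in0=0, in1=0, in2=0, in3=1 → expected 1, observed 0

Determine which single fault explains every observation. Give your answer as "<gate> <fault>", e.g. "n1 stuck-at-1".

Fault-free values for test 1 (in0=1, in1=0, in2=0, in3=0): n1=0, n2=1, n3=1, n4=0, n5=1, n6=1, n7=0, giving Y=0. Observed 1.
Test 1: faults giving observed 1 are {n7 stuck-at-1, n7 inverted output}.
Test 2 (in0=0, in1=0, in2=0, in3=1): fault-free n1=1, n2=1, n3=1, n4=0, n5=1, n6=1, n7=1 → 1; observed 0. Eliminates n7 stuck-at-1.
Only n7 inverted output is consistent with every test.

n7 inverted output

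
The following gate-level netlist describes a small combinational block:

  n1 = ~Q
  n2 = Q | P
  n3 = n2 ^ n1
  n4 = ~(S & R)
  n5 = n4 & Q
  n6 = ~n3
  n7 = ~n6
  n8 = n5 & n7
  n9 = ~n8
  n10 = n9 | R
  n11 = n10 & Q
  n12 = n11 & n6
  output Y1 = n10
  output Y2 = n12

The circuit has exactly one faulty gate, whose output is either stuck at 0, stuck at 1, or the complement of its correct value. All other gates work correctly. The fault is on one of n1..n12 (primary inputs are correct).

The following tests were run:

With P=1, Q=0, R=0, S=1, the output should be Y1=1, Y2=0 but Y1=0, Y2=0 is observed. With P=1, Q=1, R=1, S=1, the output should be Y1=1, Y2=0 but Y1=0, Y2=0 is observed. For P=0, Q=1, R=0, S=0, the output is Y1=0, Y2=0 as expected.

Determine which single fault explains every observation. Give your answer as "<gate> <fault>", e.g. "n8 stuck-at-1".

Fault-free values for test 1 (P=1, Q=0, R=0, S=1): n1=1, n2=1, n3=0, n4=1, n5=0, n6=1, n7=0, n8=0, n9=1, n10=1, n11=0, n12=0, giving Y1=1, Y2=0. Observed Y1=0, Y2=0.
Test 1: faults giving observed Y1=0, Y2=0 are {n8 stuck-at-1, n8 inverted output, n9 stuck-at-0, n9 inverted output, n10 stuck-at-0, n10 inverted output}.
Test 2 (P=1, Q=1, R=1, S=1): fault-free n1=0, n2=1, n3=1, n4=0, n5=0, n6=0, n7=1, n8=0, n9=1, n10=1, n11=1, n12=0 → Y1=1, Y2=0; observed Y1=0, Y2=0. Eliminates n8 stuck-at-1, n8 inverted output, n9 stuck-at-0, n9 inverted output.
Test 3 (P=0, Q=1, R=0, S=0): fault-free n1=0, n2=1, n3=1, n4=1, n5=1, n6=0, n7=1, n8=1, n9=0, n10=0, n11=0, n12=0 → Y1=0, Y2=0; observed Y1=0, Y2=0. Eliminates n10 inverted output.
Only n10 stuck-at-0 is consistent with every test.

n10 stuck-at-0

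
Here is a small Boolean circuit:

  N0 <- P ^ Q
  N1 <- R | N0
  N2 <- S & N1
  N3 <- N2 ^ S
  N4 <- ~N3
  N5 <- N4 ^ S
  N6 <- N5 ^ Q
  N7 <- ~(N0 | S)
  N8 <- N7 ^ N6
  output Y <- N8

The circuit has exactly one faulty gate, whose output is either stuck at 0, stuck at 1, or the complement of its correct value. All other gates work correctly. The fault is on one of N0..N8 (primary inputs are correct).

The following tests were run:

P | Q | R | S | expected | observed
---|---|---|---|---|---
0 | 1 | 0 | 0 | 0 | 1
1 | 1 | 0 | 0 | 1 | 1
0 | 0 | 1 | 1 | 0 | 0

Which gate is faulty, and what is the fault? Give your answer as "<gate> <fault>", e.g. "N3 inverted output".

Fault-free values for test 1 (P=0, Q=1, R=0, S=0): N0=1, N1=1, N2=0, N3=0, N4=1, N5=1, N6=0, N7=0, N8=0, giving Y=0. Observed 1.
Test 1: faults giving observed 1 are {N0 stuck-at-0, N0 inverted output, N2 stuck-at-1, N2 inverted output, N3 stuck-at-1, N3 inverted output, N4 stuck-at-0, N4 inverted output, N5 stuck-at-0, N5 inverted output, N6 stuck-at-1, N6 inverted output, N7 stuck-at-1, N7 inverted output, N8 stuck-at-1, N8 inverted output}.
Test 2 (P=1, Q=1, R=0, S=0): fault-free N0=0, N1=0, N2=0, N3=0, N4=1, N5=1, N6=0, N7=1, N8=1 → 1; observed 1. Eliminates N0 inverted output, N2 stuck-at-1, N2 inverted output, N3 stuck-at-1, N3 inverted output, N4 stuck-at-0, N4 inverted output, N5 stuck-at-0, N5 inverted output, N6 stuck-at-1, N6 inverted output, N7 inverted output, N8 inverted output.
Test 3 (P=0, Q=0, R=1, S=1): fault-free N0=0, N1=1, N2=1, N3=0, N4=1, N5=0, N6=0, N7=0, N8=0 → 0; observed 0. Eliminates N7 stuck-at-1, N8 stuck-at-1.
Only N0 stuck-at-0 is consistent with every test.

N0 stuck-at-0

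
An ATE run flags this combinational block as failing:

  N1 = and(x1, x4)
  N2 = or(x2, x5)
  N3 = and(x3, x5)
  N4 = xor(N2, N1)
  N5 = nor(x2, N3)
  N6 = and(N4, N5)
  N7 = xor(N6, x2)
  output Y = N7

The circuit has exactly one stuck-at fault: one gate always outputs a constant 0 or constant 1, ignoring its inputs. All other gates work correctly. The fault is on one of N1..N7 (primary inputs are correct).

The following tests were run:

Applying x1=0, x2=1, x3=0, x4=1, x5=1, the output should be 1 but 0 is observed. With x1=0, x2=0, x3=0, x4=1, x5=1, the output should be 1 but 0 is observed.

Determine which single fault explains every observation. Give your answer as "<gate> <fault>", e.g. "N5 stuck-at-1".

N7 stuck-at-0

Fault-free values for test 1 (x1=0, x2=1, x3=0, x4=1, x5=1): N1=0, N2=1, N3=0, N4=1, N5=0, N6=0, N7=1, giving Y=1. Observed 0.
Test 1: faults giving observed 0 are {N5 stuck-at-1, N6 stuck-at-1, N7 stuck-at-0}.
Test 2 (x1=0, x2=0, x3=0, x4=1, x5=1): fault-free N1=0, N2=1, N3=0, N4=1, N5=1, N6=1, N7=1 → 1; observed 0. Eliminates N5 stuck-at-1, N6 stuck-at-1.
Only N7 stuck-at-0 is consistent with every test.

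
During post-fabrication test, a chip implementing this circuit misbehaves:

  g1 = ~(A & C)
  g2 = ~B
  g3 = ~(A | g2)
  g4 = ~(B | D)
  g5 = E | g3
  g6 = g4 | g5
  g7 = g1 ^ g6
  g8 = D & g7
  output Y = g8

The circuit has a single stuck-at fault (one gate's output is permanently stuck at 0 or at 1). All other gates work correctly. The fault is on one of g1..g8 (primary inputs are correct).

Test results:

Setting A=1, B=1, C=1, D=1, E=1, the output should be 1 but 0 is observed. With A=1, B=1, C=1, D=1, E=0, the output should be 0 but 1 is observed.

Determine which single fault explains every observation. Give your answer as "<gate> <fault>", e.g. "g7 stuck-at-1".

Fault-free values for test 1 (A=1, B=1, C=1, D=1, E=1): g1=0, g2=0, g3=0, g4=0, g5=1, g6=1, g7=1, g8=1, giving Y=1. Observed 0.
Test 1: faults giving observed 0 are {g1 stuck-at-1, g5 stuck-at-0, g6 stuck-at-0, g7 stuck-at-0, g8 stuck-at-0}.
Test 2 (A=1, B=1, C=1, D=1, E=0): fault-free g1=0, g2=0, g3=0, g4=0, g5=0, g6=0, g7=0, g8=0 → 0; observed 1. Eliminates g5 stuck-at-0, g6 stuck-at-0, g7 stuck-at-0, g8 stuck-at-0.
Only g1 stuck-at-1 is consistent with every test.

g1 stuck-at-1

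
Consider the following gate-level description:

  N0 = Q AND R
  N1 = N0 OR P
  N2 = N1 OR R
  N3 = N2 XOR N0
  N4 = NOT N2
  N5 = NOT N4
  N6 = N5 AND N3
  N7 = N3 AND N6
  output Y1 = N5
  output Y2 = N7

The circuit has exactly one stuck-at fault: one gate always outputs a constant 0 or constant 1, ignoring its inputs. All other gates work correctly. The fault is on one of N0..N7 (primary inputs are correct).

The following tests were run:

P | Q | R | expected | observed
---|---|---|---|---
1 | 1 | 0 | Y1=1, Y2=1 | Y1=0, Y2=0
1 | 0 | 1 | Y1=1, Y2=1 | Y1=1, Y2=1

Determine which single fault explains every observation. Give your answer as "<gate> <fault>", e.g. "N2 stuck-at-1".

Fault-free values for test 1 (P=1, Q=1, R=0): N0=0, N1=1, N2=1, N3=1, N4=0, N5=1, N6=1, N7=1, giving Y1=1, Y2=1. Observed Y1=0, Y2=0.
Test 1: faults giving observed Y1=0, Y2=0 are {N1 stuck-at-0, N2 stuck-at-0, N4 stuck-at-1, N5 stuck-at-0}.
Test 2 (P=1, Q=0, R=1): fault-free N0=0, N1=1, N2=1, N3=1, N4=0, N5=1, N6=1, N7=1 → Y1=1, Y2=1; observed Y1=1, Y2=1. Eliminates N2 stuck-at-0, N4 stuck-at-1, N5 stuck-at-0.
Only N1 stuck-at-0 is consistent with every test.

N1 stuck-at-0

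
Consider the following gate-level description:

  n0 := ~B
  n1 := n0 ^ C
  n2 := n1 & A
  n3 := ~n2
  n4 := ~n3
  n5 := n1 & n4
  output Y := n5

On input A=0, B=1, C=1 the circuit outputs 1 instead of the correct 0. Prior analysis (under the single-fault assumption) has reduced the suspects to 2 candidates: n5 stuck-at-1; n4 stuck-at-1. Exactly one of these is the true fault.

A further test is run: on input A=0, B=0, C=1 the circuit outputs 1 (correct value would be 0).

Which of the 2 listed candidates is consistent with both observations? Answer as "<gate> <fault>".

n5 stuck-at-1

Evaluate each candidate on input A=0, B=0, C=1:
  n5 stuck-at-1: n0=1, n1=0, n2=0, n3=1, n4=0, n5=1 [stuck-at-1] → 1 — matches
  n4 stuck-at-1: n0=1, n1=0, n2=0, n3=1, n4=1 [stuck-at-1], n5=0 → 0 — eliminated
Only n5 stuck-at-1 reproduces the observed 1.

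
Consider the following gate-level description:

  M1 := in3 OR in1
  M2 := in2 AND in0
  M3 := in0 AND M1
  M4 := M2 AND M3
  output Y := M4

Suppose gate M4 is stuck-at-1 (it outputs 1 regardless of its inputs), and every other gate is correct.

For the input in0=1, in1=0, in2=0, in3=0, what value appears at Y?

1

Propagate with M4 forced: M1=0, M2=0, M3=0, M4=1 [stuck-at-1].
So Y = 1. (Without the fault it would be 0.)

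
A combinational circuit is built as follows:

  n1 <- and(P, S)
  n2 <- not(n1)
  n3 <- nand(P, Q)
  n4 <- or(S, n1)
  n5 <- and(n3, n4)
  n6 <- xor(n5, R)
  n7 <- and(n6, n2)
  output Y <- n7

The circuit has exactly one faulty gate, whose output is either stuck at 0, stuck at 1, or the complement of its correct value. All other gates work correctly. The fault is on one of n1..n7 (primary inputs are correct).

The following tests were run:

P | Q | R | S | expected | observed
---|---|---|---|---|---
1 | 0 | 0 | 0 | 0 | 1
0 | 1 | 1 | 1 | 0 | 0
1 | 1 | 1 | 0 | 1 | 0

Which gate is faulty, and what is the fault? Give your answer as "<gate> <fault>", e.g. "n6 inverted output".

n5 stuck-at-1

Fault-free values for test 1 (P=1, Q=0, R=0, S=0): n1=0, n2=1, n3=1, n4=0, n5=0, n6=0, n7=0, giving Y=0. Observed 1.
Test 1: faults giving observed 1 are {n4 stuck-at-1, n4 inverted output, n5 stuck-at-1, n5 inverted output, n6 stuck-at-1, n6 inverted output, n7 stuck-at-1, n7 inverted output}.
Test 2 (P=0, Q=1, R=1, S=1): fault-free n1=0, n2=1, n3=1, n4=1, n5=1, n6=0, n7=0 → 0; observed 0. Eliminates n4 inverted output, n5 inverted output, n6 stuck-at-1, n6 inverted output, n7 stuck-at-1, n7 inverted output.
Test 3 (P=1, Q=1, R=1, S=0): fault-free n1=0, n2=1, n3=0, n4=0, n5=0, n6=1, n7=1 → 1; observed 0. Eliminates n4 stuck-at-1.
Only n5 stuck-at-1 is consistent with every test.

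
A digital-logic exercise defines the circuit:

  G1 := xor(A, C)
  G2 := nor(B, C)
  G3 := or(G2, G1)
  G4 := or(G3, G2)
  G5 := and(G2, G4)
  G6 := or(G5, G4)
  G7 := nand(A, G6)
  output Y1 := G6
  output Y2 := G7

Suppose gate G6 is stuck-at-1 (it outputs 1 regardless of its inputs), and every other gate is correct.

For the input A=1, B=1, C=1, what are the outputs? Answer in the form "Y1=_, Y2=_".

Y1=1, Y2=0

Propagate with G6 forced: G1=0, G2=0, G3=0, G4=0, G5=0, G6=1 [stuck-at-1], G7=0.
So the outputs are Y1=1, Y2=0. (Without the fault they would be Y1=0, Y2=1.)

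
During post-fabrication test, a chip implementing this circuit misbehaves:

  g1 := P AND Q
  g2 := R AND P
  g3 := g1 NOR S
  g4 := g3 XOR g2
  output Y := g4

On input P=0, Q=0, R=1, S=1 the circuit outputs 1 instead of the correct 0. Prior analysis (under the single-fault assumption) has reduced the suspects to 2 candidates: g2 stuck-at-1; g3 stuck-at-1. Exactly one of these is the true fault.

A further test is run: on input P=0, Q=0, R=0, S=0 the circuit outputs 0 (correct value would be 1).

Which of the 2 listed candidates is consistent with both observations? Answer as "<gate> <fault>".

Evaluate each candidate on input P=0, Q=0, R=0, S=0:
  g2 stuck-at-1: g1=0, g2=1 [stuck-at-1], g3=1, g4=0 → 0 — matches
  g3 stuck-at-1: g1=0, g2=0, g3=1 [stuck-at-1], g4=1 → 1 — eliminated
Only g2 stuck-at-1 reproduces the observed 0.

g2 stuck-at-1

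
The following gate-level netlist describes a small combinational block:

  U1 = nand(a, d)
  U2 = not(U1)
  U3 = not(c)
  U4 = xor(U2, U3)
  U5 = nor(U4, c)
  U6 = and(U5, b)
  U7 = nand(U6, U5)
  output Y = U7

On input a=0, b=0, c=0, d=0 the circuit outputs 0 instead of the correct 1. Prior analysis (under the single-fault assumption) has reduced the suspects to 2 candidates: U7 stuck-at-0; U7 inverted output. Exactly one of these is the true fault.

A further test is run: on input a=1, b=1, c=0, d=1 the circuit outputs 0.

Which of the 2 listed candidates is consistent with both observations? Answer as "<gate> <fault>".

U7 stuck-at-0

Evaluate each candidate on input a=1, b=1, c=0, d=1:
  U7 stuck-at-0: U1=0, U2=1, U3=1, U4=0, U5=1, U6=1, U7=0 [stuck-at-0] → 0 — matches
  U7 inverted output: U1=0, U2=1, U3=1, U4=0, U5=1, U6=1, U7=1 [inverted output] → 1 — eliminated
Only U7 stuck-at-0 reproduces the observed 0.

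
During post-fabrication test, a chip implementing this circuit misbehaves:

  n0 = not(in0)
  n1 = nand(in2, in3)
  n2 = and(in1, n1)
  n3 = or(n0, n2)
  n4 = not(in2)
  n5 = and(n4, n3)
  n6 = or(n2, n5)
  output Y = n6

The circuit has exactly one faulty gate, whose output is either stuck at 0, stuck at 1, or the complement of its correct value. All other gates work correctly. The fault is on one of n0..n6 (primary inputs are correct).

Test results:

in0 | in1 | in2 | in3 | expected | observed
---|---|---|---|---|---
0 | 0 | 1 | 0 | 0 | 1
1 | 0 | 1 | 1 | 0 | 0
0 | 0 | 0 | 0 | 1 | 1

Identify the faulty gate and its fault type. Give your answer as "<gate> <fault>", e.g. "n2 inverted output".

Fault-free values for test 1 (in0=0, in1=0, in2=1, in3=0): n0=1, n1=1, n2=0, n3=1, n4=0, n5=0, n6=0, giving Y=0. Observed 1.
Test 1: faults giving observed 1 are {n2 stuck-at-1, n2 inverted output, n4 stuck-at-1, n4 inverted output, n5 stuck-at-1, n5 inverted output, n6 stuck-at-1, n6 inverted output}.
Test 2 (in0=1, in1=0, in2=1, in3=1): fault-free n0=0, n1=0, n2=0, n3=0, n4=0, n5=0, n6=0 → 0; observed 0. Eliminates n2 stuck-at-1, n2 inverted output, n5 stuck-at-1, n5 inverted output, n6 stuck-at-1, n6 inverted output.
Test 3 (in0=0, in1=0, in2=0, in3=0): fault-free n0=1, n1=1, n2=0, n3=1, n4=1, n5=1, n6=1 → 1; observed 1. Eliminates n4 inverted output.
Only n4 stuck-at-1 is consistent with every test.

n4 stuck-at-1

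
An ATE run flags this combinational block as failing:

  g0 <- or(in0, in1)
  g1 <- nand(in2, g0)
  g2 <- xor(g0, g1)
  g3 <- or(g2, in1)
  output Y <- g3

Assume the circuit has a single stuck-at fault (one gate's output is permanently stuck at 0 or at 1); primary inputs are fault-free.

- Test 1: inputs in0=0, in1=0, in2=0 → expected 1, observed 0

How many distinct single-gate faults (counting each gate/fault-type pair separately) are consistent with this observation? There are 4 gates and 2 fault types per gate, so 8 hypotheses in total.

4

Fault-free: g0=0, g1=1, g2=1, g3=1 → 1. Observed 0.
  g0 stuck-at-0: output 1 ✗
  g0 stuck-at-1: output 0 ✓
  g1 stuck-at-0: output 0 ✓
  g1 stuck-at-1: output 1 ✗
  g2 stuck-at-0: output 0 ✓
  g2 stuck-at-1: output 1 ✗
  g3 stuck-at-0: output 0 ✓
  g3 stuck-at-1: output 1 ✗
Consistent faults: {g0 stuck-at-1, g1 stuck-at-0, g2 stuck-at-0, g3 stuck-at-0} — 4 in all.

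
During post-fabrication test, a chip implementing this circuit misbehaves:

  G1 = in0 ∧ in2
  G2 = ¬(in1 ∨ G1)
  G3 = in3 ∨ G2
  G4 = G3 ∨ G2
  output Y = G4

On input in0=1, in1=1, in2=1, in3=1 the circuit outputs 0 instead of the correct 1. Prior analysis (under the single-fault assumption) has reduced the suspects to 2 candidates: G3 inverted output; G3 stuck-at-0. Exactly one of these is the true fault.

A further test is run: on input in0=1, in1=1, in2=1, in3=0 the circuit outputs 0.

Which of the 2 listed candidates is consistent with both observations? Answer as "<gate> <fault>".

Evaluate each candidate on input in0=1, in1=1, in2=1, in3=0:
  G3 inverted output: G1=1, G2=0, G3=1 [inverted output], G4=1 → 1 — eliminated
  G3 stuck-at-0: G1=1, G2=0, G3=0 [stuck-at-0], G4=0 → 0 — matches
Only G3 stuck-at-0 reproduces the observed 0.

G3 stuck-at-0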